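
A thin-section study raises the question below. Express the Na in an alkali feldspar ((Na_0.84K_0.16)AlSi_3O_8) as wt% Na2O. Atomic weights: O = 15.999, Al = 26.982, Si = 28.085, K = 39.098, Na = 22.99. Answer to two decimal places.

9.83 wt%

M((Na_0.84K_0.16)AlSi_3O_8) = 264.796 g/mol; M(Na2O) = 61.979 g/mol.
Moles Na2O per formula unit = 0.84 Na ÷ 2 = 0.4200.
Na2O fraction = (0.4200 × 61.979) / 264.796 = 26.031/264.796 = 0.0983.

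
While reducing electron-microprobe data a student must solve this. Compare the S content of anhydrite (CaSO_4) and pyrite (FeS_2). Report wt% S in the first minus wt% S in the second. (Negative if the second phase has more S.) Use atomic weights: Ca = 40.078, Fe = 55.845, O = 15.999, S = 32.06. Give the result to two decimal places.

-29.90 percentage points

First mineral: 32.060 g S in 136.134 g formula = 23.55 wt% S.
Second mineral: 64.120 g S in 119.965 g formula = 53.45 wt% S.
23.55% − 53.45% gives a difference of -29.90 percentage points.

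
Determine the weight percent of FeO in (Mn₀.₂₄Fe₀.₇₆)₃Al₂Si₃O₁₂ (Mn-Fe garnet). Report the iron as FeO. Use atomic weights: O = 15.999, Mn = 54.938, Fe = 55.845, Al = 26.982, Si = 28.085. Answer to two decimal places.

32.95 wt%

M((Mn₀.₂₄Fe₀.₇₆)₃Al₂Si₃O₁₂) = 497.089 g/mol; M(FeO) = 71.844 g/mol.
Moles FeO per formula unit = 2.28 Fe ÷ 1 = 2.2800.
FeO fraction = (2.2800 × 71.844) / 497.089 = 163.804/497.089 = 0.3295.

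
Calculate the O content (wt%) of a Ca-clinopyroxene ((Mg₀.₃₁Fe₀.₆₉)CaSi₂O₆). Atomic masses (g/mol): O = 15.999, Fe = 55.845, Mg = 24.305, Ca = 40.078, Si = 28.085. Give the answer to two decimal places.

40.28 wt%

Formula mass = 0.31×24.305 + 0.69×55.845 + 1×40.078 + 2×28.085 + 6×15.999 = 238.310 g/mol, of which 95.994 g is O.
So O makes up 95.994/238.310 = 0.4028 of the mass, i.e. 40.28%.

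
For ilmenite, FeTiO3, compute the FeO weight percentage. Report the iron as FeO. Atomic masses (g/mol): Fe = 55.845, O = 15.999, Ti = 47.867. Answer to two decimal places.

Formula mass = 151.709 g/mol.
1 Fe → 1.0000 mol FeO per formula unit; M(FeO) = 71.844, so FeO mass = 71.844 g.
71.844/151.709 × 100 = 47.36 wt%.

47.36 wt%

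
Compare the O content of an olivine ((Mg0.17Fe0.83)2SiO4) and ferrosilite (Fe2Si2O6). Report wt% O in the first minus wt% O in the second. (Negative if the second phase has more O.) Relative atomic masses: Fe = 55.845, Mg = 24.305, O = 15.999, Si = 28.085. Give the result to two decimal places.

-3.23 percentage points

M((Mg0.17Fe0.83)2SiO4) = 193.047 g/mol, so wt% O = 63.996/193.047 × 100 = 33.15%.
M(Fe2Si2O6) = 263.854 g/mol, so wt% O = 95.994/263.854 × 100 = 36.38%.
33.15 − 36.38 = -3.23 pp.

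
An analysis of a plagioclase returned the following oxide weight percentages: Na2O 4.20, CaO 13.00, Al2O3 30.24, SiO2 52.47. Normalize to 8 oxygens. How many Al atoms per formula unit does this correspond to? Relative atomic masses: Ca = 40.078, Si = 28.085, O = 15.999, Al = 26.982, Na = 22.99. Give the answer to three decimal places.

4.20 wt% Na2O ÷ 61.979 g/mol = 0.06776 mol, giving 0.13552 Na and 0.06776 O.
13.00 wt% CaO ÷ 56.077 g/mol = 0.23182 mol, giving 0.23182 Ca and 0.23182 O.
30.24 wt% Al2O3 ÷ 101.961 g/mol = 0.29658 mol, giving 0.59316 Al and 0.88974 O.
52.47 wt% SiO2 ÷ 60.083 g/mol = 0.87329 mol, giving 0.87329 Si and 1.74658 O.
Oxygen sums to 2.93590; scaling by 8/2.93590 = 2.72489 puts the formula on 8 O.
Al: 0.59316 × 2.72489 = 1.616 atoms per formula unit.

1.616 Al apfu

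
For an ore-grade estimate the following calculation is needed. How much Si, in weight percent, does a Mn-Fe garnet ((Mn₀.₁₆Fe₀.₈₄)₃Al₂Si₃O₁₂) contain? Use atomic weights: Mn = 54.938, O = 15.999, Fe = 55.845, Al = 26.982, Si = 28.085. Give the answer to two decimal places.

Molar mass of (Mn₀.₁₆Fe₀.₈₄)₃Al₂Si₃O₁₂: 0.48×54.938 + 2.52×55.845 + 2×26.982 + 3×28.085 + 12×15.999 = 497.307 g/mol.
Mass of Si per formula unit: 3 × 28.085 = 84.255 g.
Weight fraction Si = 84.255 / 497.307 = 0.1694.

16.94 weight percent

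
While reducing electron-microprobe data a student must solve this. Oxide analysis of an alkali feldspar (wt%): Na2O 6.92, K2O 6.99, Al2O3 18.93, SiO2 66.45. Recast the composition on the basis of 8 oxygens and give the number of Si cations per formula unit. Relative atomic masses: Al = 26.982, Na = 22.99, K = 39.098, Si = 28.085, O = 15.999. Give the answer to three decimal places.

2.994 Si apfu

6.92 wt% Na2O ÷ 61.979 g/mol = 0.11165 mol, giving 0.22330 Na and 0.11165 O.
6.99 wt% K2O ÷ 94.195 g/mol = 0.07421 mol, giving 0.14842 K and 0.07421 O.
18.93 wt% Al2O3 ÷ 101.961 g/mol = 0.18566 mol, giving 0.37132 Al and 0.55698 O.
66.45 wt% SiO2 ÷ 60.083 g/mol = 1.10597 mol, giving 1.10597 Si and 2.21194 O.
Oxygen sums to 2.95478; scaling by 8/2.95478 = 2.70748 puts the formula on 8 O.
Si: 1.10597 × 2.70748 = 2.994 atoms per formula unit.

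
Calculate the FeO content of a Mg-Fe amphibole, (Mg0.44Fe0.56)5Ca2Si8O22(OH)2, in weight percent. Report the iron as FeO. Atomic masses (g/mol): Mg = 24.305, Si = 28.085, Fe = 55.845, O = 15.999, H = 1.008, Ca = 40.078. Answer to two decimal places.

M((Mg0.44Fe0.56)5Ca2Si8O22(OH)2) = 900.665 g/mol; M(FeO) = 71.844 g/mol.
Moles FeO per formula unit = 2.80 Fe ÷ 1 = 2.8000.
FeO fraction = (2.8000 × 71.844) / 900.665 = 201.163/900.665 = 0.2233.

22.33 wt%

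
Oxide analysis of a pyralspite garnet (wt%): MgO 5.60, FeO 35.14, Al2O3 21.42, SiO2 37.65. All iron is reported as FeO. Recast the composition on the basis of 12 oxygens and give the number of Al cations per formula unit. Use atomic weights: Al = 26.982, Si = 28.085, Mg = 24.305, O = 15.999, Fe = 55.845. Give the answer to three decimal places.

2.007 Al apfu

5.60 wt% MgO ÷ 40.304 g/mol = 0.13894 mol, giving 0.13894 Mg and 0.13894 O.
35.14 wt% FeO ÷ 71.844 g/mol = 0.48912 mol, giving 0.48912 Fe and 0.48912 O.
21.42 wt% Al2O3 ÷ 101.961 g/mol = 0.21008 mol, giving 0.42016 Al and 0.63024 O.
37.65 wt% SiO2 ÷ 60.083 g/mol = 0.62663 mol, giving 0.62663 Si and 1.25326 O.
Oxygen sums to 2.51156; scaling by 12/2.51156 = 4.77791 puts the formula on 12 O.
Al: 0.42016 × 4.77791 = 2.007 atoms per formula unit.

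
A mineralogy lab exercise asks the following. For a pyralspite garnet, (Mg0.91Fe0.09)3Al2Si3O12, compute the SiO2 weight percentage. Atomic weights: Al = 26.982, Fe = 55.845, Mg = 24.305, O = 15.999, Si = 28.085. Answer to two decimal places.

43.79 wt%

M((Mg0.91Fe0.09)3Al2Si3O12) = 411.638 g/mol; M(SiO2) = 60.083 g/mol.
Moles SiO2 per formula unit = 3 Si ÷ 1 = 3.0000.
SiO2 fraction = (3.0000 × 60.083) / 411.638 = 180.249/411.638 = 0.4379.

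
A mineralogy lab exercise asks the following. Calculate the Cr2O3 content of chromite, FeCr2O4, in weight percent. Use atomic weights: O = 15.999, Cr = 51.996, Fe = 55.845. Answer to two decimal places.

67.90 wt%

Formula mass = 223.833 g/mol.
2 Cr → 1.0000 mol Cr2O3 per formula unit; M(Cr2O3) = 151.989, so Cr2O3 mass = 151.989 g.
151.989/223.833 × 100 = 67.90 wt%.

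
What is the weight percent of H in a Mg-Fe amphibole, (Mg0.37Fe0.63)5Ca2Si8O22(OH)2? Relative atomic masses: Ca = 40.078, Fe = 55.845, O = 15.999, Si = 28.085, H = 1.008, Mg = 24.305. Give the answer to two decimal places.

Formula mass = 1.85*24.305 + 3.15*55.845 + 2*40.078 + 8*28.085 + 24*15.999 + 2*1.008 = 911.704 g/mol, of which 2.016 g is H.
So H makes up 2.016/911.704 = 0.0022 of the mass, i.e. 0.22%.

0.22 mass %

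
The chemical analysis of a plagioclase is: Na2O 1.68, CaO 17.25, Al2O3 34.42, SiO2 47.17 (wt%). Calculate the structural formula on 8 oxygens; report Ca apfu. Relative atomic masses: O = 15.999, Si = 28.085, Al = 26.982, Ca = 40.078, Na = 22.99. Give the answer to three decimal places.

Na2O: 1.68/61.979 = 0.02711 mol → 0.05422 mol Na, 0.02711 mol O.
CaO: 17.25/56.077 = 0.30761 mol → 0.30761 mol Ca, 0.30761 mol O.
Al2O3: 34.42/101.961 = 0.33758 mol → 0.67516 mol Al, 1.01274 mol O.
SiO2: 47.17/60.083 = 0.78508 mol → 0.78508 mol Si, 1.57016 mol O.
Total oxygen = 2.91762 mol. Normalization factor = 8/2.91762 = 2.74196.
Ca per 8 O = 0.30761 × 2.74196 = 0.843.

0.843 Ca apfu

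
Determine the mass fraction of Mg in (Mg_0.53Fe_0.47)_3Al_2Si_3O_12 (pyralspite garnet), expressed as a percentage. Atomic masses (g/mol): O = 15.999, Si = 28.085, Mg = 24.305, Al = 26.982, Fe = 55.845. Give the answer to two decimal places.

8.63 mass %

Formula mass = 1.59·24.305 + 1.41·55.845 + 2·26.982 + 3·28.085 + 12·15.999 = 447.593 g/mol, of which 38.645 g is Mg.
So Mg makes up 38.645/447.593 = 0.0863 of the mass, i.e. 8.63%.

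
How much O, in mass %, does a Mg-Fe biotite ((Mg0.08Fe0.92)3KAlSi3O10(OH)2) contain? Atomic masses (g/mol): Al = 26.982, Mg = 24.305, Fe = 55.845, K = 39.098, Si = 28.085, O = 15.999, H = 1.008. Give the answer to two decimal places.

M((Mg0.08Fe0.92)3KAlSi3O10(OH)2) = 504.304 g/mol.
O contributes 12 × 15.999 = 191.988 g per mole.
191.988/504.304 = 0.3807 → 38.07%.

38.07 mass %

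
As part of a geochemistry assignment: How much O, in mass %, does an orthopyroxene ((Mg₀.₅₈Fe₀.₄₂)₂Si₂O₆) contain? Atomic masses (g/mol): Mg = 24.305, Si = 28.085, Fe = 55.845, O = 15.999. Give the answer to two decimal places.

Molar mass of (Mg₀.₅₈Fe₀.₄₂)₂Si₂O₆: 1.16·24.305 + 0.84·55.845 + 2·28.085 + 6·15.999 = 227.268 g/mol.
Mass of O per formula unit: 6 × 15.999 = 95.994 g.
Weight fraction O = 95.994 / 227.268 = 0.4224.

42.24 mass %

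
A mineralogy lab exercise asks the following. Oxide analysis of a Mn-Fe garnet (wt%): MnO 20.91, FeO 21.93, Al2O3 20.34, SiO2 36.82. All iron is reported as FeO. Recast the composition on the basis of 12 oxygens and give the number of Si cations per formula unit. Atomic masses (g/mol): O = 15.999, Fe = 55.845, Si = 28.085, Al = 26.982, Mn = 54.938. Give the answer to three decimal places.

20.91 wt% MnO ÷ 70.937 g/mol = 0.29477 mol, giving 0.29477 Mn and 0.29477 O.
21.93 wt% FeO ÷ 71.844 g/mol = 0.30524 mol, giving 0.30524 Fe and 0.30524 O.
20.34 wt% Al2O3 ÷ 101.961 g/mol = 0.19949 mol, giving 0.39898 Al and 0.59847 O.
36.82 wt% SiO2 ÷ 60.083 g/mol = 0.61282 mol, giving 0.61282 Si and 1.22564 O.
Oxygen sums to 2.42412; scaling by 12/2.42412 = 4.95025 puts the formula on 12 O.
Si: 0.61282 × 4.95025 = 3.034 atoms per formula unit.

3.034 Si apfu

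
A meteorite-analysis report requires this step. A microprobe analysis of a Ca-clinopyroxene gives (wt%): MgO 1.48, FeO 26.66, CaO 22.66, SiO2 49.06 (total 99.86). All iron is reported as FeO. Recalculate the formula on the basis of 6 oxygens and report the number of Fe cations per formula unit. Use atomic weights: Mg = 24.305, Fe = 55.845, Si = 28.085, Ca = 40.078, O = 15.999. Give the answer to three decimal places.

0.911 Fe apfu

1.48 wt% MgO ÷ 40.304 g/mol = 0.03672 mol, giving 0.03672 Mg and 0.03672 O.
26.66 wt% FeO ÷ 71.844 g/mol = 0.37108 mol, giving 0.37108 Fe and 0.37108 O.
22.66 wt% CaO ÷ 56.077 g/mol = 0.40409 mol, giving 0.40409 Ca and 0.40409 O.
49.06 wt% SiO2 ÷ 60.083 g/mol = 0.81654 mol, giving 0.81654 Si and 1.63308 O.
Oxygen sums to 2.44497; scaling by 6/2.44497 = 2.45402 puts the formula on 6 O.
Fe: 0.37108 × 2.45402 = 0.911 atoms per formula unit.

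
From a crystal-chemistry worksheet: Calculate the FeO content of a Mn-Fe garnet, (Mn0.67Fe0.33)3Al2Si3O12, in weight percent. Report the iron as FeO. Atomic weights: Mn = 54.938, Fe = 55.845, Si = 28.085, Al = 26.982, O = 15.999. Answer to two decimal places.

14.34 wt%

Molar mass of (Mn0.67Fe0.33)3Al2Si3O12 = 2.01·54.938 + 0.99·55.845 + 2·26.982 + 3·28.085 + 12·15.999 = 495.919 g/mol.
Each formula unit contains 0.99 Fe, equivalent to 0.99/1 = 0.9900 mol FeO.
M(FeO) = 1×55.845 + 1×15.999 = 71.844 g/mol.
Mass of FeO per formula unit = 0.9900 × 71.844 = 71.126 g.
FeO wt% = 71.126 / 495.919 × 100 = 14.34%.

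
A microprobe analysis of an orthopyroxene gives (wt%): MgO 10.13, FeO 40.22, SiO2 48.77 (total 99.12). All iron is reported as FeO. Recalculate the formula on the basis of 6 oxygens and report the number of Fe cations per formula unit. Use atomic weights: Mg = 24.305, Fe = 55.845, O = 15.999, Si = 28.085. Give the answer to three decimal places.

10.13 wt% MgO ÷ 40.304 g/mol = 0.25134 mol, giving 0.25134 Mg and 0.25134 O.
40.22 wt% FeO ÷ 71.844 g/mol = 0.55982 mol, giving 0.55982 Fe and 0.55982 O.
48.77 wt% SiO2 ÷ 60.083 g/mol = 0.81171 mol, giving 0.81171 Si and 1.62342 O.
Oxygen sums to 2.43458; scaling by 6/2.43458 = 2.46449 puts the formula on 6 O.
Fe: 0.55982 × 2.46449 = 1.380 atoms per formula unit.

1.380 Fe apfu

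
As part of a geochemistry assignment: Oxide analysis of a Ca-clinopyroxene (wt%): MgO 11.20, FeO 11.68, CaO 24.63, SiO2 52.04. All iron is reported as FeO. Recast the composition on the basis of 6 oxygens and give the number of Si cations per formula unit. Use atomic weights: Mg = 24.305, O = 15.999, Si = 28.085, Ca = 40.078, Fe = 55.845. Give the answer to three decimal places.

1.990 Si apfu

11.20 wt% MgO ÷ 40.304 g/mol = 0.27789 mol, giving 0.27789 Mg and 0.27789 O.
11.68 wt% FeO ÷ 71.844 g/mol = 0.16257 mol, giving 0.16257 Fe and 0.16257 O.
24.63 wt% CaO ÷ 56.077 g/mol = 0.43922 mol, giving 0.43922 Ca and 0.43922 O.
52.04 wt% SiO2 ÷ 60.083 g/mol = 0.86614 mol, giving 0.86614 Si and 1.73228 O.
Oxygen sums to 2.61196; scaling by 6/2.61196 = 2.29713 puts the formula on 6 O.
Si: 0.86614 × 2.29713 = 1.990 atoms per formula unit.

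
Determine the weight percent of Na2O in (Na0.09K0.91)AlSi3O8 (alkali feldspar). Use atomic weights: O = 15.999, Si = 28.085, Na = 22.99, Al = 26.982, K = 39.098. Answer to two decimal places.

Molar mass of (Na0.09K0.91)AlSi3O8 = 0.09·22.99 + 0.91·39.098 + 1·26.982 + 3·28.085 + 8·15.999 = 276.877 g/mol.
Each formula unit contains 0.09 Na, equivalent to 0.09/2 = 0.0450 mol Na2O.
M(Na2O) = 2×22.99 + 1×15.999 = 61.979 g/mol.
Mass of Na2O per formula unit = 0.0450 × 61.979 = 2.789 g.
Na2O wt% = 2.789 / 276.877 × 100 = 1.01%.

1.01 wt%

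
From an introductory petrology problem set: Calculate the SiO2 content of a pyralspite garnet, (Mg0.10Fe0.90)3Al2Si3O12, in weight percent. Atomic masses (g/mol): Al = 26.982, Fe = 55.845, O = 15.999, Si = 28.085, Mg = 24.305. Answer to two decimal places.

Molar mass of (Mg0.10Fe0.90)3Al2Si3O12 = 0.30·24.305 + 2.70·55.845 + 2·26.982 + 3·28.085 + 12·15.999 = 488.280 g/mol.
Each formula unit contains 3 Si, equivalent to 3/1 = 3.0000 mol SiO2.
M(SiO2) = 1×28.085 + 2×15.999 = 60.083 g/mol.
Mass of SiO2 per formula unit = 3.0000 × 60.083 = 180.249 g.
SiO2 wt% = 180.249 / 488.280 × 100 = 36.92%.

36.92 wt%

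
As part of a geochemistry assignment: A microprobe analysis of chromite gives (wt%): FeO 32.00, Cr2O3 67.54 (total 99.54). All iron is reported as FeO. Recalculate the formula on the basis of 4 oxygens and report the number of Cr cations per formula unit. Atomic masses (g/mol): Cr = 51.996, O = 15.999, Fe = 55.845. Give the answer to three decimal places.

FeO (M=71.844): mol = 0.44541; Fe = 0.44541, O = 0.44541.
Cr2O3 (M=151.989): mol = 0.44437; Cr = 0.88874, O = 1.33311.
ΣO = 1.77852; factor = 4/ΣO = 2.24906.
Cr apfu = 0.88874 × 2.24906 = 1.999.

1.999 Cr apfu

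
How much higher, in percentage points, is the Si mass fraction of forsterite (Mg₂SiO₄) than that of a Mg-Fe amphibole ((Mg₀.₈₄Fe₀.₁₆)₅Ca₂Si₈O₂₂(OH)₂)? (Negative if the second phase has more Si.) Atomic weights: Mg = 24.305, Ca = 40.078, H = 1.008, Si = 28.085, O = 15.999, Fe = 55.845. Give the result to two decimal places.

-6.86 percentage points

First mineral: 28.085 g Si in 140.691 g formula = 19.96 wt% Si.
Second mineral: 224.680 g Si in 837.585 g formula = 26.82 wt% Si.
19.96% − 26.82% gives a difference of -6.86 percentage points.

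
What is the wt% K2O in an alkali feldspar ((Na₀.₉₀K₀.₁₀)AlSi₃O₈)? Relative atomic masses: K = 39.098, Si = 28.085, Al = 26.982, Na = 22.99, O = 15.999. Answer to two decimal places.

1.79 wt%

Formula mass = 263.830 g/mol.
0.10 K → 0.0500 mol K2O per formula unit; M(K2O) = 94.195, so K2O mass = 4.710 g.
4.710/263.830 × 100 = 1.79 wt%.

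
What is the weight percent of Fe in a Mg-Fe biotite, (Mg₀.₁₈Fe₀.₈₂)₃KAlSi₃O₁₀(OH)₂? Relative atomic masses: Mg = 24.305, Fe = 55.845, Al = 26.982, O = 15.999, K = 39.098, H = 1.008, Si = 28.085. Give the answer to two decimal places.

M((Mg₀.₁₈Fe₀.₈₂)₃KAlSi₃O₁₀(OH)₂) = 494.842 g/mol.
Fe contributes 2.46 × 55.845 = 137.379 g per mole.
137.379/494.842 = 0.2776 → 27.76%.

27.76 mass %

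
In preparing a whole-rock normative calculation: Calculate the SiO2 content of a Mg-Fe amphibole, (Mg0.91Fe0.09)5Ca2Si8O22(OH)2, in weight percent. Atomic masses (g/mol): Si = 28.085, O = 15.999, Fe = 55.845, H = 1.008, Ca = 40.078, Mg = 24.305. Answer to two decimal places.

58.15 wt%

Formula mass = 826.546 g/mol.
8 Si → 8.0000 mol SiO2 per formula unit; M(SiO2) = 60.083, so SiO2 mass = 480.664 g.
480.664/826.546 × 100 = 58.15 wt%.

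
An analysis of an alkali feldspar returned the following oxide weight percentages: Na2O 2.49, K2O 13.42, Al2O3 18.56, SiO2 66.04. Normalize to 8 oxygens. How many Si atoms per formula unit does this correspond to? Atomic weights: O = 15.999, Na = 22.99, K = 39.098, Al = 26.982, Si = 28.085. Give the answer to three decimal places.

2.49 wt% Na2O ÷ 61.979 g/mol = 0.04017 mol, giving 0.08034 Na and 0.04017 O.
13.42 wt% K2O ÷ 94.195 g/mol = 0.14247 mol, giving 0.28494 K and 0.14247 O.
18.56 wt% Al2O3 ÷ 101.961 g/mol = 0.18203 mol, giving 0.36406 Al and 0.54609 O.
66.04 wt% SiO2 ÷ 60.083 g/mol = 1.09915 mol, giving 1.09915 Si and 2.19830 O.
Oxygen sums to 2.92703; scaling by 8/2.92703 = 2.73315 puts the formula on 8 O.
Si: 1.09915 × 2.73315 = 3.004 atoms per formula unit.

3.004 Si apfu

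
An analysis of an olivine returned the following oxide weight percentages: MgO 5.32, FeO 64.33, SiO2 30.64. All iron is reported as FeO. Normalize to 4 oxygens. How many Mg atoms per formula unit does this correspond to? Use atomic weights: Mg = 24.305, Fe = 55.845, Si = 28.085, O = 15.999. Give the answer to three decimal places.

5.32 wt% MgO ÷ 40.304 g/mol = 0.13200 mol, giving 0.13200 Mg and 0.13200 O.
64.33 wt% FeO ÷ 71.844 g/mol = 0.89541 mol, giving 0.89541 Fe and 0.89541 O.
30.64 wt% SiO2 ÷ 60.083 g/mol = 0.50996 mol, giving 0.50996 Si and 1.01992 O.
Oxygen sums to 2.04733; scaling by 4/2.04733 = 1.95376 puts the formula on 4 O.
Mg: 0.13200 × 1.95376 = 0.258 atoms per formula unit.

0.258 Mg apfu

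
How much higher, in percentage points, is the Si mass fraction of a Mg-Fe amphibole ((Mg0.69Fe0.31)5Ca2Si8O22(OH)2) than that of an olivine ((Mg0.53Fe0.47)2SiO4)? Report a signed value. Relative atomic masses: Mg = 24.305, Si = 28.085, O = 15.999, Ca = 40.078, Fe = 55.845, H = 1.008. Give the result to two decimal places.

9.60 percentage points

M((Mg0.69Fe0.31)5Ca2Si8O22(OH)2) = 861.240 g/mol, so wt% Si = 224.680/861.240 × 100 = 26.09%.
M((Mg0.53Fe0.47)2SiO4) = 170.339 g/mol, so wt% Si = 28.085/170.339 × 100 = 16.49%.
26.09 − 16.49 = 9.60 pp.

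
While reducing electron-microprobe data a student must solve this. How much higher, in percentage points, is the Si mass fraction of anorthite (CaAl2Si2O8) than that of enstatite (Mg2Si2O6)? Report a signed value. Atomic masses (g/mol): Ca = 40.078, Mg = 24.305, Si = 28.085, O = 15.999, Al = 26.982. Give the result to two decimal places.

-7.79 percentage points

Si in CaAl2Si2O8: molar mass 278.204 g/mol; 2×28.085 = 56.170 g → 20.19 wt%.
Si in Mg2Si2O6: molar mass 200.774 g/mol; 2×28.085 = 56.170 g → 27.98 wt%.
Difference = 20.19 − 27.98 = -7.79 percentage points.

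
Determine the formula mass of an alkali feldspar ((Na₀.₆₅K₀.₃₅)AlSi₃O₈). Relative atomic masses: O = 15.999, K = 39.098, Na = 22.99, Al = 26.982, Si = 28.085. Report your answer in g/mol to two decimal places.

The formula mass is the sum 0.65*22.99 + 0.35*39.098 + 1*26.982 + 3*28.085 + 8*15.999.

267.86 g/mol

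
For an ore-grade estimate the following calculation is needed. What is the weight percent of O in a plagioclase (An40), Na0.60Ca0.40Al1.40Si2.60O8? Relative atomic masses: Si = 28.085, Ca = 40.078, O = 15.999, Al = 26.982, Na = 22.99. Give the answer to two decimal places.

M(Na0.60Ca0.40Al1.40Si2.60O8) = 268.613 g/mol.
O contributes 8 × 15.999 = 127.992 g per mole.
127.992/268.613 = 0.4765 → 47.65%.

47.65 mass %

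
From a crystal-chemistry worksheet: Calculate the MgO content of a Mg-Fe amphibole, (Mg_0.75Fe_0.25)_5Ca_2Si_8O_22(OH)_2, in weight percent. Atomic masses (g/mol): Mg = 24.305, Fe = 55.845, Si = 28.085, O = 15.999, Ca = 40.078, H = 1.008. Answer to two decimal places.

Formula mass = 851.778 g/mol.
3.75 Mg → 3.7500 mol MgO per formula unit; M(MgO) = 40.304, so MgO mass = 151.140 g.
151.140/851.778 × 100 = 17.74 wt%.

17.74 wt%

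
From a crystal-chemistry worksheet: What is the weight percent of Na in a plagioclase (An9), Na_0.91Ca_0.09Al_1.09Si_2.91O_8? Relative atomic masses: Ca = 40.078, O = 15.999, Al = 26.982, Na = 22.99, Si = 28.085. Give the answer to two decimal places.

Formula mass = 0.91*22.99 + 0.09*40.078 + 1.09*26.982 + 2.91*28.085 + 8*15.999 = 263.658 g/mol, of which 20.921 g is Na.
So Na makes up 20.921/263.658 = 0.0793 of the mass, i.e. 7.93%.

7.93 weight percent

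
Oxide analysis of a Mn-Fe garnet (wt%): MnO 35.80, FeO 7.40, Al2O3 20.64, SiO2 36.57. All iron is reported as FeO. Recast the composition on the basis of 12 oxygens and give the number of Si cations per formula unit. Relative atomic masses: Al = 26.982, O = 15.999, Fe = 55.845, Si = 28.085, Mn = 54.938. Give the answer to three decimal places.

3.003 Si apfu

35.80 wt% MnO ÷ 70.937 g/mol = 0.50467 mol, giving 0.50467 Mn and 0.50467 O.
7.40 wt% FeO ÷ 71.844 g/mol = 0.10300 mol, giving 0.10300 Fe and 0.10300 O.
20.64 wt% Al2O3 ÷ 101.961 g/mol = 0.20243 mol, giving 0.40486 Al and 0.60729 O.
36.57 wt% SiO2 ÷ 60.083 g/mol = 0.60866 mol, giving 0.60866 Si and 1.21732 O.
Oxygen sums to 2.43228; scaling by 12/2.43228 = 4.93364 puts the formula on 12 O.
Si: 0.60866 × 4.93364 = 3.003 atoms per formula unit.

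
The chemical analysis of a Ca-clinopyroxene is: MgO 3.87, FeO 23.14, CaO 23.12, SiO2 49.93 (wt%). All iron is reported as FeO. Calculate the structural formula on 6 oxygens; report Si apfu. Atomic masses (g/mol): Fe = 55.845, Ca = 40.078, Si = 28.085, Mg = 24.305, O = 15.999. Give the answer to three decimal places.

2.000 Si apfu

MgO: 3.87/40.304 = 0.09602 mol → 0.09602 mol Mg, 0.09602 mol O.
FeO: 23.14/71.844 = 0.32209 mol → 0.32209 mol Fe, 0.32209 mol O.
CaO: 23.12/56.077 = 0.41229 mol → 0.41229 mol Ca, 0.41229 mol O.
SiO2: 49.93/60.083 = 0.83102 mol → 0.83102 mol Si, 1.66204 mol O.
Total oxygen = 2.49244 mol. Normalization factor = 6/2.49244 = 2.40728.
Si per 6 O = 0.83102 × 2.40728 = 2.000.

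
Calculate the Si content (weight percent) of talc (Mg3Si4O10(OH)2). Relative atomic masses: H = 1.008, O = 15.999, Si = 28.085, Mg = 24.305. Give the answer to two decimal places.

Formula mass = 3·24.305 + 4·28.085 + 12·15.999 + 2·1.008 = 379.259 g/mol, of which 112.340 g is Si.
So Si makes up 112.340/379.259 = 0.2962 of the mass, i.e. 29.62%.

29.62 weight percent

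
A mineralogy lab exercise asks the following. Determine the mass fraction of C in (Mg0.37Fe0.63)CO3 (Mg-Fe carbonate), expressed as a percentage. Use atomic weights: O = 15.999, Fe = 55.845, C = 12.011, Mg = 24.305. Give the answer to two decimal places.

M((Mg0.37Fe0.63)CO3) = 104.183 g/mol.
C contributes 1 × 12.011 = 12.011 g per mole.
12.011/104.183 = 0.1153 → 11.53%.

11.53 mass %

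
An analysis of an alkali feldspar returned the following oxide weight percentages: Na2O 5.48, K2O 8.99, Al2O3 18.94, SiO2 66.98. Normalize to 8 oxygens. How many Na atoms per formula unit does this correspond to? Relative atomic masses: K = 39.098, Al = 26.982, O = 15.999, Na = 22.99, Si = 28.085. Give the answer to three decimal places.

Na2O: 5.48/61.979 = 0.08842 mol → 0.17684 mol Na, 0.08842 mol O.
K2O: 8.99/94.195 = 0.09544 mol → 0.19088 mol K, 0.09544 mol O.
Al2O3: 18.94/101.961 = 0.18576 mol → 0.37152 mol Al, 0.55728 mol O.
SiO2: 66.98/60.083 = 1.11479 mol → 1.11479 mol Si, 2.22958 mol O.
Total oxygen = 2.97072 mol. Normalization factor = 8/2.97072 = 2.69295.
Na per 8 O = 0.17684 × 2.69295 = 0.476.

0.476 Na apfu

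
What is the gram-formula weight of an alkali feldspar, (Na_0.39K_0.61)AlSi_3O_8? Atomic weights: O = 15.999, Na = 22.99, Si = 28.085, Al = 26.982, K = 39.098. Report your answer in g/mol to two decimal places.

The formula mass is the sum 0.39*22.99 + 0.61*39.098 + 1*26.982 + 3*28.085 + 8*15.999.

272.04 g/mol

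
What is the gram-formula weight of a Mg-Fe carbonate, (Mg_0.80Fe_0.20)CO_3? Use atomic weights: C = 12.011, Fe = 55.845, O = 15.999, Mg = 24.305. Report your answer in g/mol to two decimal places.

90.62 g/mol

The formula mass is the sum 0.80*24.305 + 0.20*55.845 + 1*12.011 + 3*15.999.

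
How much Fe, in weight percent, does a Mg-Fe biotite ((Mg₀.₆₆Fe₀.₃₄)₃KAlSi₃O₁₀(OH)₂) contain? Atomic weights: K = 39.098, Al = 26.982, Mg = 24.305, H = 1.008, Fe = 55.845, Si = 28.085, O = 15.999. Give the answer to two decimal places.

12.67 weight percent

Formula mass = 1.98·24.305 + 1.02·55.845 + 1·39.098 + 1·26.982 + 3·28.085 + 12·15.999 + 2·1.008 = 449.425 g/mol, of which 56.962 g is Fe.
So Fe makes up 56.962/449.425 = 0.1267 of the mass, i.e. 12.67%.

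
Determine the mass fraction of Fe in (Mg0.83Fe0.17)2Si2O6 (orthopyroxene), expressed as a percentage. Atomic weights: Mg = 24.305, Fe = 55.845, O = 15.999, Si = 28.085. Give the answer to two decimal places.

Molar mass of (Mg0.83Fe0.17)2Si2O6: 1.66×24.305 + 0.34×55.845 + 2×28.085 + 6×15.999 = 211.498 g/mol.
Mass of Fe per formula unit: 0.34 × 55.845 = 18.987 g.
Weight fraction Fe = 18.987 / 211.498 = 0.0898.

8.98 mass %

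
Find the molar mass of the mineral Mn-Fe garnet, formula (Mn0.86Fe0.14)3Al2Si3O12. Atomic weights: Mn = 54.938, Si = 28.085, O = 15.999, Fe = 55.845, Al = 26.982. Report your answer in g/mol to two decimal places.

495.40 g/mol

Mn: 2.58 × 54.938 = 141.7400
Fe: 0.42 × 55.845 = 23.4549
Al: 2 × 26.982 = 53.9640
Si: 3 × 28.085 = 84.2550
O: 12 × 15.999 = 191.9880
Summing the contributions gives the formula mass.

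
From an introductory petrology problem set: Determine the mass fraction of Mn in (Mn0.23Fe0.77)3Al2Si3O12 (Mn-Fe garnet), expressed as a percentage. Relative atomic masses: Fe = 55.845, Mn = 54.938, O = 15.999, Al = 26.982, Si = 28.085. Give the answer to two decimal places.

Molar mass of (Mn0.23Fe0.77)3Al2Si3O12: 0.69×54.938 + 2.31×55.845 + 2×26.982 + 3×28.085 + 12×15.999 = 497.116 g/mol.
Mass of Mn per formula unit: 0.69 × 54.938 = 37.907 g.
Weight fraction Mn = 37.907 / 497.116 = 0.0763.

7.63 wt%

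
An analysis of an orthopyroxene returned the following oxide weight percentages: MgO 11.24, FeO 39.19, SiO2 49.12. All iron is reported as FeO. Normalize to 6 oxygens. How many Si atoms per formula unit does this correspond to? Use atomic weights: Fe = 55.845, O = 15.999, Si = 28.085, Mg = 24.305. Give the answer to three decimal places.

MgO: 11.24/40.304 = 0.27888 mol → 0.27888 mol Mg, 0.27888 mol O.
FeO: 39.19/71.844 = 0.54549 mol → 0.54549 mol Fe, 0.54549 mol O.
SiO2: 49.12/60.083 = 0.81754 mol → 0.81754 mol Si, 1.63508 mol O.
Total oxygen = 2.45945 mol. Normalization factor = 6/2.45945 = 2.43957.
Si per 6 O = 0.81754 × 2.43957 = 1.994.

1.994 Si apfu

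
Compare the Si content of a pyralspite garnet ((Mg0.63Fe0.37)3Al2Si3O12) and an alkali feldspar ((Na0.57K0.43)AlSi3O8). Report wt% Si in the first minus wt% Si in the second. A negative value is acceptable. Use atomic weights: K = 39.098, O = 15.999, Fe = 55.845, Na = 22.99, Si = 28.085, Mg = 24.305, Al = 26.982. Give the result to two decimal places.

M((Mg0.63Fe0.37)3Al2Si3O12) = 438.131 g/mol, so wt% Si = 84.255/438.131 × 100 = 19.23%.
M((Na0.57K0.43)AlSi3O8) = 269.145 g/mol, so wt% Si = 84.255/269.145 × 100 = 31.30%.
19.23 − 31.30 = -12.07 pp.

-12.07 percentage points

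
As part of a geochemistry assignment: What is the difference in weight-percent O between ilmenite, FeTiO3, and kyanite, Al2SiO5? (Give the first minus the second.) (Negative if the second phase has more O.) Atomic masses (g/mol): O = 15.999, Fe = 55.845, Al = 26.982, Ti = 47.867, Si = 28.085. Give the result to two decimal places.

O in FeTiO3: molar mass 151.709 g/mol; 3×15.999 = 47.997 g → 31.64 wt%.
O in Al2SiO5: molar mass 162.044 g/mol; 5×15.999 = 79.995 g → 49.37 wt%.
Difference = 31.64 − 49.37 = -17.73 percentage points.

-17.73 percentage points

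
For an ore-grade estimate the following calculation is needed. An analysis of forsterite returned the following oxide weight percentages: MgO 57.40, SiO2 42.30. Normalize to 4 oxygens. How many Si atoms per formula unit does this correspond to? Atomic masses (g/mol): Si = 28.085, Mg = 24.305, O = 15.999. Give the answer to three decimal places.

0.994 Si apfu

57.40 wt% MgO ÷ 40.304 g/mol = 1.42418 mol, giving 1.42418 Mg and 1.42418 O.
42.30 wt% SiO2 ÷ 60.083 g/mol = 0.70403 mol, giving 0.70403 Si and 1.40806 O.
Oxygen sums to 2.83224; scaling by 4/2.83224 = 1.41231 puts the formula on 4 O.
Si: 0.70403 × 1.41231 = 0.994 atoms per formula unit.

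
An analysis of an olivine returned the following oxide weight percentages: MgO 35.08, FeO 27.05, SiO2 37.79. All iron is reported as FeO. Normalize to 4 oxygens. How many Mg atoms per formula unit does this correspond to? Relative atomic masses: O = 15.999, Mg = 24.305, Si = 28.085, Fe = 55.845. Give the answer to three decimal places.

1.390 Mg apfu

MgO: 35.08/40.304 = 0.87039 mol → 0.87039 mol Mg, 0.87039 mol O.
FeO: 27.05/71.844 = 0.37651 mol → 0.37651 mol Fe, 0.37651 mol O.
SiO2: 37.79/60.083 = 0.62896 mol → 0.62896 mol Si, 1.25792 mol O.
Total oxygen = 2.50482 mol. Normalization factor = 4/2.50482 = 1.59692.
Mg per 4 O = 0.87039 × 1.59692 = 1.390.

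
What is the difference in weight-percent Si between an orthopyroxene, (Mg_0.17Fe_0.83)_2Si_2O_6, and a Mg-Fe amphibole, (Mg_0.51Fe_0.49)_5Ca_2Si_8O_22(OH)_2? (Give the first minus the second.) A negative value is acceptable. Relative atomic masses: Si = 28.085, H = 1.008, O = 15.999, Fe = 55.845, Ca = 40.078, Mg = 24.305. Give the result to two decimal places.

-3.07 percentage points

Si in (Mg_0.17Fe_0.83)_2Si_2O_6: molar mass 253.130 g/mol; 2×28.085 = 56.170 g → 22.19 wt%.
Si in (Mg_0.51Fe_0.49)_5Ca_2Si_8O_22(OH)_2: molar mass 889.626 g/mol; 8×28.085 = 224.680 g → 25.26 wt%.
Difference = 22.19 − 25.26 = -3.07 percentage points.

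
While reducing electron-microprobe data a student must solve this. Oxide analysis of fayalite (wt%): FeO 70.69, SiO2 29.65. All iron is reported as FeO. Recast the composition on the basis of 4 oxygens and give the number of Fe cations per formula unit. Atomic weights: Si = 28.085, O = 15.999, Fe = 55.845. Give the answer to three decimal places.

70.69 wt% FeO ÷ 71.844 g/mol = 0.98394 mol, giving 0.98394 Fe and 0.98394 O.
29.65 wt% SiO2 ÷ 60.083 g/mol = 0.49348 mol, giving 0.49348 Si and 0.98696 O.
Oxygen sums to 1.97090; scaling by 4/1.97090 = 2.02953 puts the formula on 4 O.
Fe: 0.98394 × 2.02953 = 1.997 atoms per formula unit.

1.997 Fe apfu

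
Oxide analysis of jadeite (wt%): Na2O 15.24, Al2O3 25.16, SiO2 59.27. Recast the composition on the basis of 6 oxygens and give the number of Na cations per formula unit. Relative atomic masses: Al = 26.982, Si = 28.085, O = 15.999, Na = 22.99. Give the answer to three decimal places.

Na2O (M=61.979): mol = 0.24589; Na = 0.49178, O = 0.24589.
Al2O3 (M=101.961): mol = 0.24676; Al = 0.49352, O = 0.74028.
SiO2 (M=60.083): mol = 0.98647; Si = 0.98647, O = 1.97294.
ΣO = 2.95911; factor = 6/ΣO = 2.02764.
Na apfu = 0.49178 × 2.02764 = 0.997.

0.997 Na apfu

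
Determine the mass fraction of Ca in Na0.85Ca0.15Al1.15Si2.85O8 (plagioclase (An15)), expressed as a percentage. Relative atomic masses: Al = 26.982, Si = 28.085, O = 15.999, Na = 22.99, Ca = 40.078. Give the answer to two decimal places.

Molar mass of Na0.85Ca0.15Al1.15Si2.85O8: 0.85·22.99 + 0.15·40.078 + 1.15·26.982 + 2.85·28.085 + 8·15.999 = 264.617 g/mol.
Mass of Ca per formula unit: 0.15 × 40.078 = 6.012 g.
Weight fraction Ca = 6.012 / 264.617 = 0.0227.

2.27 weight percent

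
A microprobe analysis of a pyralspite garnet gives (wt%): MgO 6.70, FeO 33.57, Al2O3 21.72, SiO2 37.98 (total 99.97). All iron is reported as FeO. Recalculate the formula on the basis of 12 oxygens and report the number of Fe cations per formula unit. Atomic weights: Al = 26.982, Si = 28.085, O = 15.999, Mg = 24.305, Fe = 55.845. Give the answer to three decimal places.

6.70 wt% MgO ÷ 40.304 g/mol = 0.16624 mol, giving 0.16624 Mg and 0.16624 O.
33.57 wt% FeO ÷ 71.844 g/mol = 0.46726 mol, giving 0.46726 Fe and 0.46726 O.
21.72 wt% Al2O3 ÷ 101.961 g/mol = 0.21302 mol, giving 0.42604 Al and 0.63906 O.
37.98 wt% SiO2 ÷ 60.083 g/mol = 0.63213 mol, giving 0.63213 Si and 1.26426 O.
Oxygen sums to 2.53682; scaling by 12/2.53682 = 4.73033 puts the formula on 12 O.
Fe: 0.46726 × 4.73033 = 2.210 atoms per formula unit.

2.210 Fe apfu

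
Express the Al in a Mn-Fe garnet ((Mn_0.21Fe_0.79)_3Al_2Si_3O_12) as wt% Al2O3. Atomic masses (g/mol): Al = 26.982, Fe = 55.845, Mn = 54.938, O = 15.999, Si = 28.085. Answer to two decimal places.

M((Mn_0.21Fe_0.79)_3Al_2Si_3O_12) = 497.171 g/mol; M(Al2O3) = 101.961 g/mol.
Moles Al2O3 per formula unit = 2 Al ÷ 2 = 1.0000.
Al2O3 fraction = (1.0000 × 101.961) / 497.171 = 101.961/497.171 = 0.2051.

20.51 wt%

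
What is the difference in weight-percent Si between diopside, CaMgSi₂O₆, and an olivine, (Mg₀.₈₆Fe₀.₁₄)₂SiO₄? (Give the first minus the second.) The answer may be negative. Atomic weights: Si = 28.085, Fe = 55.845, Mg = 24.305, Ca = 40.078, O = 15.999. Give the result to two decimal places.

First mineral: 56.170 g Si in 216.547 g formula = 25.94 wt% Si.
Second mineral: 28.085 g Si in 149.522 g formula = 18.78 wt% Si.
25.94% − 18.78% gives a difference of 7.16 percentage points.

7.16 percentage points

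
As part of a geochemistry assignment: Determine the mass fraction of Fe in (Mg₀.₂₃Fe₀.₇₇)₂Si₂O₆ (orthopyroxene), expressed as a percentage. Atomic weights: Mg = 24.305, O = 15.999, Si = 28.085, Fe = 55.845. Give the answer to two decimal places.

34.49 mass %

Formula mass = 0.46*24.305 + 1.54*55.845 + 2*28.085 + 6*15.999 = 249.346 g/mol, of which 86.001 g is Fe.
So Fe makes up 86.001/249.346 = 0.3449 of the mass, i.e. 34.49%.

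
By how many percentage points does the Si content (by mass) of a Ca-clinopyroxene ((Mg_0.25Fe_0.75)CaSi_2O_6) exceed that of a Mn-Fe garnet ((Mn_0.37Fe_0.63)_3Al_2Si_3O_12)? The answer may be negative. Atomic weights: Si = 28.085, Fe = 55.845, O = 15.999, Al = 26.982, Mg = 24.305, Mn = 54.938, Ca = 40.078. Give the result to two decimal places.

Si in (Mg_0.25Fe_0.75)CaSi_2O_6: molar mass 240.202 g/mol; 2×28.085 = 56.170 g → 23.38 wt%.
Si in (Mn_0.37Fe_0.63)_3Al_2Si_3O_12: molar mass 496.735 g/mol; 3×28.085 = 84.255 g → 16.96 wt%.
Difference = 23.38 − 16.96 = 6.42 percentage points.

6.42 percentage points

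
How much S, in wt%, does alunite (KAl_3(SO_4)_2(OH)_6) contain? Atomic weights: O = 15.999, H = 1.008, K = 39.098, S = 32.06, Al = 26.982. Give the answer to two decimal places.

M(KAl_3(SO_4)_2(OH)_6) = 414.198 g/mol.
S contributes 2 × 32.06 = 64.120 g per mole.
64.120/414.198 = 0.1548 → 15.48%.

15.48 wt%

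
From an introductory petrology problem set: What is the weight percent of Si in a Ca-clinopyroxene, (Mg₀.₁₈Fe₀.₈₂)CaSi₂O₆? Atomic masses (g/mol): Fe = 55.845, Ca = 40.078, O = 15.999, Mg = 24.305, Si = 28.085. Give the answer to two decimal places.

Molar mass of (Mg₀.₁₈Fe₀.₈₂)CaSi₂O₆: 0.18*24.305 + 0.82*55.845 + 1*40.078 + 2*28.085 + 6*15.999 = 242.410 g/mol.
Mass of Si per formula unit: 2 × 28.085 = 56.170 g.
Weight fraction Si = 56.170 / 242.410 = 0.2317.

23.17 mass %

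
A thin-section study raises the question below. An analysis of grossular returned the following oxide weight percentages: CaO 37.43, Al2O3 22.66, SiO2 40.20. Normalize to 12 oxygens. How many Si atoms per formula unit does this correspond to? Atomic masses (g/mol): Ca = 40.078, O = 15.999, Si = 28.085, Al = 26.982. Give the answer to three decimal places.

3.004 Si apfu

CaO (M=56.077): mol = 0.66748; Ca = 0.66748, O = 0.66748.
Al2O3 (M=101.961): mol = 0.22224; Al = 0.44448, O = 0.66672.
SiO2 (M=60.083): mol = 0.66907; Si = 0.66907, O = 1.33814.
ΣO = 2.67234; factor = 12/ΣO = 4.49045.
Si apfu = 0.66907 × 4.49045 = 3.004.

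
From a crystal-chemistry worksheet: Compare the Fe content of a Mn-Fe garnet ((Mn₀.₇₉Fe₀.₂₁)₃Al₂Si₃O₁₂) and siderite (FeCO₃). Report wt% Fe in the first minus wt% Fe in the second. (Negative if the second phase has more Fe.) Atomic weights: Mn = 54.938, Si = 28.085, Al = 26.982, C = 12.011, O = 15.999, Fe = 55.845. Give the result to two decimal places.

-41.10 percentage points

M((Mn₀.₇₉Fe₀.₂₁)₃Al₂Si₃O₁₂) = 495.592 g/mol, so wt% Fe = 35.182/495.592 × 100 = 7.10%.
M(FeCO₃) = 115.853 g/mol, so wt% Fe = 55.845/115.853 × 100 = 48.20%.
7.10 − 48.20 = -41.10 pp.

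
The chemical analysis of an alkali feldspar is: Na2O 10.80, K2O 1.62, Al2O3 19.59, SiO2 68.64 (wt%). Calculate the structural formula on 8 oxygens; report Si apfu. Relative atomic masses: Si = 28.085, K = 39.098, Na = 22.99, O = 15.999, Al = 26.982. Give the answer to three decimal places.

Na2O: 10.80/61.979 = 0.17425 mol → 0.34850 mol Na, 0.17425 mol O.
K2O: 1.62/94.195 = 0.01720 mol → 0.03440 mol K, 0.01720 mol O.
Al2O3: 19.59/101.961 = 0.19213 mol → 0.38426 mol Al, 0.57639 mol O.
SiO2: 68.64/60.083 = 1.14242 mol → 1.14242 mol Si, 2.28484 mol O.
Total oxygen = 3.05268 mol. Normalization factor = 8/3.05268 = 2.62065.
Si per 8 O = 1.14242 × 2.62065 = 2.994.

2.994 Si apfu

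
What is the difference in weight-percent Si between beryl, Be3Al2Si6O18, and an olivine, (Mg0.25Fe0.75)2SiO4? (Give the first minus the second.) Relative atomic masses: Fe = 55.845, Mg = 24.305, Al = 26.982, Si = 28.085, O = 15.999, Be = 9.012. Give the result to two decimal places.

M(Be3Al2Si6O18) = 537.492 g/mol, so wt% Si = 168.510/537.492 × 100 = 31.35%.
M((Mg0.25Fe0.75)2SiO4) = 188.001 g/mol, so wt% Si = 28.085/188.001 × 100 = 14.94%.
31.35 − 14.94 = 16.41 pp.

16.41 percentage points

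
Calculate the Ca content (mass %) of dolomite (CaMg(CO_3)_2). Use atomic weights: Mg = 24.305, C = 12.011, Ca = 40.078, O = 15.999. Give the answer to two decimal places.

M(CaMg(CO_3)_2) = 184.399 g/mol.
Ca contributes 1 × 40.078 = 40.078 g per mole.
40.078/184.399 = 0.2173 → 21.73%.

21.73 mass %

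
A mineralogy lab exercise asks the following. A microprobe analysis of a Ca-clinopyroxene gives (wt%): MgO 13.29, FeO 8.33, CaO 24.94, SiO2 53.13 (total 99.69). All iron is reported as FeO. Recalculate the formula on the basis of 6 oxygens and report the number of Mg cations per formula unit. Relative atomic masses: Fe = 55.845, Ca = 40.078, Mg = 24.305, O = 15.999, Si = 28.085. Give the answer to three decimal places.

MgO (M=40.304): mol = 0.32974; Mg = 0.32974, O = 0.32974.
FeO (M=71.844): mol = 0.11595; Fe = 0.11595, O = 0.11595.
CaO (M=56.077): mol = 0.44475; Ca = 0.44475, O = 0.44475.
SiO2 (M=60.083): mol = 0.88428; Si = 0.88428, O = 1.76856.
ΣO = 2.65900; factor = 6/ΣO = 2.25649.
Mg apfu = 0.32974 × 2.25649 = 0.744.

0.744 Mg apfu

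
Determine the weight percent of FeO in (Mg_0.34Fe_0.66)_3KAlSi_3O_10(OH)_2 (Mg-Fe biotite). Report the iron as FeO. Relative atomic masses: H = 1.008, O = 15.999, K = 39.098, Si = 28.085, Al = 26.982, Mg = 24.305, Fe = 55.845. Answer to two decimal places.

Molar mass of (Mg_0.34Fe_0.66)_3KAlSi_3O_10(OH)_2 = 1.02×24.305 + 1.98×55.845 + 1×39.098 + 1×26.982 + 3×28.085 + 12×15.999 + 2×1.008 = 479.703 g/mol.
Each formula unit contains 1.98 Fe, equivalent to 1.98/1 = 1.9800 mol FeO.
M(FeO) = 1×55.845 + 1×15.999 = 71.844 g/mol.
Mass of FeO per formula unit = 1.9800 × 71.844 = 142.251 g.
FeO wt% = 142.251 / 479.703 × 100 = 29.65%.

29.65 wt%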